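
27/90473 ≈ 0.000298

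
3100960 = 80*38762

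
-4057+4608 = 551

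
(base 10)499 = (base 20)14j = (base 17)1c6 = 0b111110011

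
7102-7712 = -610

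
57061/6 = 9510+1/6 ≈ 9510.17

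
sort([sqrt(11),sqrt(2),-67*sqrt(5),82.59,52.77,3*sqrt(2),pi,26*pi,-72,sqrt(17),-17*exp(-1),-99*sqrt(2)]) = [-67*sqrt(5),-99*sqrt(2),-72,-17*exp(-1),sqrt(2),pi,sqrt(11),sqrt(17),3*sqrt(2),52.77,26*pi,82.59]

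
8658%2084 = 322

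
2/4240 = 1/2120 ≈ 0.000472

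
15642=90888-75246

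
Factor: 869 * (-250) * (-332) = 2^3 * 5^3 * 11^1 * 79^1 * 83^1 = 72127000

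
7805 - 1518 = 6287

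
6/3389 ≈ 0.00177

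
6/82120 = 3/41060 ≈ 0.0000731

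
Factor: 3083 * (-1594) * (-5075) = 2^1 * 5^2 * 7^1 * 29^1 * 797^1 * 3083^1 = 24940082650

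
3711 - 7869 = -4158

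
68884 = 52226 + 16658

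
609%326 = 283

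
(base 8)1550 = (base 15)3d2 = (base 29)112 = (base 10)872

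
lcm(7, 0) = 0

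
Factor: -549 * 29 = -1 * 3^2 * 29^1 * 61^1 = -15921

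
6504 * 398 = 2588592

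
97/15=6 + 7/15 ≈ 6.47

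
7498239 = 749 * 10011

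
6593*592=3903056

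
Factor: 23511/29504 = 2^(-6)*3^1*17^1 = 51/64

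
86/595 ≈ 0.145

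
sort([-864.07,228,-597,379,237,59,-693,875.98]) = [-864.07,-693,-597,59,228,237,379,875.98]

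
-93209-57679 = -150888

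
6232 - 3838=2394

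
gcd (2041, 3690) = 1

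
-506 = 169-675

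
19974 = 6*3329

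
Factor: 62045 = 5^1*12409^1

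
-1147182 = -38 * 30189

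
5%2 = 1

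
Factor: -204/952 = -1*2^(-1)*3^1*7^(-1) = -3/14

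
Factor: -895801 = -1*895801^1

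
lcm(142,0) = 0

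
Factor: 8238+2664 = 2^1*3^1*23^1*79^1 = 10902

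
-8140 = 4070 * (-2) 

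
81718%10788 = 6202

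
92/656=23/164 ≈ 0.140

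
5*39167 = 195835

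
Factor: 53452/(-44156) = -1 * 19^(-1) * 23^1 = -23/19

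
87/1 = 87 = 87.00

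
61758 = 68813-7055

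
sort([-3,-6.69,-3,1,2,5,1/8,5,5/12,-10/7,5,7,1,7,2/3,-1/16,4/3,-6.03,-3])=[-6.69,-6.03,-3,-3,-3,-10/7,-1/16,1/8,5/12,2/3,1,1,4/3,2,5,5,5,7,7]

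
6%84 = 6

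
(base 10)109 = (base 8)155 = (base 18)61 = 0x6d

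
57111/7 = 8158 + 5/7 ≈ 8158.71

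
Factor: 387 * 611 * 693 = 3^4 * 7^1 * 11^1 * 13^1 * 43^1 * 47^1 = 163864701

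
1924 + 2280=4204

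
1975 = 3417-1442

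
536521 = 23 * 23327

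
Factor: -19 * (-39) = 3^1 * 13^1 * 19^1 = 741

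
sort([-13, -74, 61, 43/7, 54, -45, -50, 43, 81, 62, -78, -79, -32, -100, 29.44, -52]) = [-100, -79, -78, -74, -52, -50, -45, -32, -13, 43/7, 29.44, 43, 54, 61, 62, 81]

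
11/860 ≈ 0.0128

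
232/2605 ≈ 0.0891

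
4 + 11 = 15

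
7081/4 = 1770 + 1/4 = 1770.25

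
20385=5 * 4077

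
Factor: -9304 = -1*2^3*1163^1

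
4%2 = 0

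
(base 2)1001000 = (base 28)2g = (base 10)72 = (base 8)110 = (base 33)26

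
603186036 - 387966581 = 215219455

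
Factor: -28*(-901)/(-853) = -1*2^2*7^1*17^1*53^1*853^(-1) = -25228/853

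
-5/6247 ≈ -0.000800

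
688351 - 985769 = -297418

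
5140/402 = 2570/201 ≈ 12.79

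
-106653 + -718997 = -825650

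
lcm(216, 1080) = 1080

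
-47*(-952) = 44744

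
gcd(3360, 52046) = 2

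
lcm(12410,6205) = 12410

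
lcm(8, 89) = 712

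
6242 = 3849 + 2393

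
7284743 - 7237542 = 47201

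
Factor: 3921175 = 5^2 * 67^1 * 2341^1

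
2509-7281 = -4772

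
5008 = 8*626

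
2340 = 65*36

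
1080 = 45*24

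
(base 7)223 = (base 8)163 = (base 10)115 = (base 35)3a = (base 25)4f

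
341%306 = 35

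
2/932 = 1/466 ≈ 0.00215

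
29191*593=17310263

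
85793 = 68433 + 17360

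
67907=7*9701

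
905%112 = 9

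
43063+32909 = 75972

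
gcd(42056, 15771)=5257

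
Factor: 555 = 3^1 * 5^1 * 37^1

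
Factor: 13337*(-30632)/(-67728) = 2^(-1)*3^(-1)*7^1*17^(-1)*83^(-1)*547^1*13337^1 = 51067373/8466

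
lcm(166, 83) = 166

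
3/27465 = 1/9155 ≈ 0.000109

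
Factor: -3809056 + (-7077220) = -1 * 2^2 * 103^1 * 26423^1 = -10886276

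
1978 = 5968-3990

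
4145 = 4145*1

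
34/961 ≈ 0.0354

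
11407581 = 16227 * 703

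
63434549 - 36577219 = 26857330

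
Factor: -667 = -1 * 23^1 * 29^1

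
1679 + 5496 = 7175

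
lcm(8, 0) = 0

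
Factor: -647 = -1*647^1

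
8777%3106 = 2565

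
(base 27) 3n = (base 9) 125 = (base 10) 104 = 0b1101000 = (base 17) 62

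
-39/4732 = -3/364 ≈ -0.00824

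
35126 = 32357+2769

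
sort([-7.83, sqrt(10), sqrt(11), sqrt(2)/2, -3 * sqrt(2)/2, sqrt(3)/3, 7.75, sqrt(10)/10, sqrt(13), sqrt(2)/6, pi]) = [-7.83, -3 * sqrt(2)/2, sqrt(2)/6, sqrt(10)/10, sqrt(3)/3, sqrt(2)/2, pi, sqrt(10), sqrt(11), sqrt(13), 7.75]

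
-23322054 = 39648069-62970123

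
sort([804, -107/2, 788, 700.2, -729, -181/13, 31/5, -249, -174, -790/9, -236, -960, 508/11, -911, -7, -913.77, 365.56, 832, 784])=[-960, -913.77, -911, -729, -249, -236, -174, -790/9, -107/2, -181/13, -7, 31/5, 508/11, 365.56, 700.2, 784, 788, 804, 832]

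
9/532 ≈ 0.0169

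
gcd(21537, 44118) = 9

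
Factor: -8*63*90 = -1*2^4*3^4*5^1*7^1 = -45360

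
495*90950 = 45020250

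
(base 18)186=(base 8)732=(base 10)474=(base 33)ec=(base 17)1af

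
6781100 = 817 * 8300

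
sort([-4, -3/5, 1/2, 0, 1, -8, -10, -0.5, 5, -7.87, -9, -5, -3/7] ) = [-10, -9, -8, -7.87, -5, -4, -3/5, -0.5, -3/7, 0, 1/2, 1, 5] 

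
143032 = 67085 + 75947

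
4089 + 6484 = 10573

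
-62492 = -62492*1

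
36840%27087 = 9753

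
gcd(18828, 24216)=12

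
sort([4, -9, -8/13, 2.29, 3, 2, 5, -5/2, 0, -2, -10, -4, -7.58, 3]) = [-10, -9, -7.58, -4, -5/2, -2, -8/13, 0, 2, 2.29, 3, 3, 4, 5]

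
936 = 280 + 656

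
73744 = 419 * 176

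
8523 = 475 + 8048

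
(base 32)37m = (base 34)2tk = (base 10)3318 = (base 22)6ii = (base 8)6366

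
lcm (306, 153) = 306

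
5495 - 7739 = -2244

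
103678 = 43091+60587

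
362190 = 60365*6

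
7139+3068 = 10207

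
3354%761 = 310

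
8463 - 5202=3261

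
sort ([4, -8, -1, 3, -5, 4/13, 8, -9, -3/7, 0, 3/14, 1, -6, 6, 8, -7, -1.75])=[-9, -8, -7, -6, -5, -1.75, -1, -3/7, 0, 3/14, 4/13, 1, 3, 4, 6, 8, 8]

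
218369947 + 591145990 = 809515937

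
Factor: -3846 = -1 * 2^1 * 3^1 * 641^1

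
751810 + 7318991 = 8070801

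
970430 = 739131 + 231299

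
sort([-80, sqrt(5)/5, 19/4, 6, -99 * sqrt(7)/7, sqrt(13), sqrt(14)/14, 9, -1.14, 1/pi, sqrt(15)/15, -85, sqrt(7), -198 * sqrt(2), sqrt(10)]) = [-198 * sqrt(2), -85, -80, -99 * sqrt(7)/7, -1.14, sqrt(15)/15, sqrt(14)/14, 1/pi, sqrt(5)/5, sqrt(7), sqrt(10), sqrt(13), 19/4, 6, 9]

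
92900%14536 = 5684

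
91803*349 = 32039247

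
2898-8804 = -5906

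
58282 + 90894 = 149176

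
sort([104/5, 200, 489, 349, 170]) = [104/5, 170, 200, 349, 489]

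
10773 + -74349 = -63576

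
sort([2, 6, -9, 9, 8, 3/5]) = [-9, 3/5, 2, 6, 8, 9]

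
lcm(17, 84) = 1428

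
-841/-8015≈0.105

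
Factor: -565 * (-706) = 2^1 * 5^1 * 113^1 * 353^1 = 398890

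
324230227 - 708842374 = -384612147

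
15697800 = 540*29070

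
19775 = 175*113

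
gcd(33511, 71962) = 1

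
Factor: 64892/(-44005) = -1*2^2*5^(-1)*13^(-1)*677^(-1)*16223^1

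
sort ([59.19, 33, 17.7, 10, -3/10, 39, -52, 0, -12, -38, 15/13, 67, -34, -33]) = [-52, -38, -34, -33, -12, -3/10, 0, 15/13, 10, 17.7, 33, 39, 59.19, 67]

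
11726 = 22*533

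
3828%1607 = 614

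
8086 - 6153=1933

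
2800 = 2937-137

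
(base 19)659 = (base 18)702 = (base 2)100011011110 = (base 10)2270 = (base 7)6422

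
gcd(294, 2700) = 6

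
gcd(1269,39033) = 9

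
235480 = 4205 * 56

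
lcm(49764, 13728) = 398112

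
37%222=37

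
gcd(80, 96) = 16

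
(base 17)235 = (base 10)634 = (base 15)2c4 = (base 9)774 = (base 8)1172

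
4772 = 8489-3717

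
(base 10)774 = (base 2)1100000110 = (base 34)mq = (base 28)ri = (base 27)11i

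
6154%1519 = 78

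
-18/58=-9/29 ≈ -0.310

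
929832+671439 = 1601271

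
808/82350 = 404/41175 ≈ 0.00981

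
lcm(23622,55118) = 165354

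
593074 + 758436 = 1351510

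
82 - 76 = 6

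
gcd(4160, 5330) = 130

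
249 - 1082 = -833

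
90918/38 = 45459/19 ≈ 2392.58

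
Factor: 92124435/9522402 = 2^(-1)*5^1*13^2*36341^1*1587067^(-1) = 30708145/3174134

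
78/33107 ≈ 0.00236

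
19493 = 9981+9512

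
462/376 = 1+43/188 ≈ 1.23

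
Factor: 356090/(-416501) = -1*2^1*5^1*7^1*5087^1*416501^(-1) 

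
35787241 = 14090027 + 21697214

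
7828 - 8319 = -491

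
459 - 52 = 407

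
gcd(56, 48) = 8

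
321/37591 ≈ 0.00854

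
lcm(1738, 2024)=159896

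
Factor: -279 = -1*3^2*31^1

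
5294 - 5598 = -304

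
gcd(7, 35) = 7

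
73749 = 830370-756621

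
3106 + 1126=4232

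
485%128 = 101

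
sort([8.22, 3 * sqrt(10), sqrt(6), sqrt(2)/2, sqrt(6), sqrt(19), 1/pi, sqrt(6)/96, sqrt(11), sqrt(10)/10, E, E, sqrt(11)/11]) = [sqrt(6)/96, sqrt(11)/11, sqrt(10)/10, 1/pi, sqrt(2)/2, sqrt(6), sqrt(6), E, E, sqrt(11), sqrt(19), 8.22, 3 * sqrt(10)]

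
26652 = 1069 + 25583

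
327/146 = 2 + 35/146≈2.24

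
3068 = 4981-1913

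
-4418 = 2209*(-2)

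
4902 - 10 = 4892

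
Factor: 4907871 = 3^5*19^1*1063^1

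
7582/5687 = 1 + 1895/5687 ≈ 1.33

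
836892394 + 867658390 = 1704550784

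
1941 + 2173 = 4114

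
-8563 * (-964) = 8254732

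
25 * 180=4500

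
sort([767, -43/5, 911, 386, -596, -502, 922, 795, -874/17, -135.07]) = [-596, -502, -135.07, -874/17, -43/5, 386, 767, 795, 911, 922]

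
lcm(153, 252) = 4284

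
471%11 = 9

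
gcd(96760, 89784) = 8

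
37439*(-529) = -19805231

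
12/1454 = 6/727 ≈ 0.00825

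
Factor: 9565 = 5^1 * 1913^1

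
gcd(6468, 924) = 924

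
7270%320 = 230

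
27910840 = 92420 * 302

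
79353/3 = 26451 = 26451.00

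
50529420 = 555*91044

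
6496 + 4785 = 11281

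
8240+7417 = 15657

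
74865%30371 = 14123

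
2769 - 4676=-1907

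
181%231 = 181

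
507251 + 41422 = 548673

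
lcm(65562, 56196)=393372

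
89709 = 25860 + 63849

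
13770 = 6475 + 7295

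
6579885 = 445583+6134302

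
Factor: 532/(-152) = -1 * 2^(-1) * 7^1 = -7/2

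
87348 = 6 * 14558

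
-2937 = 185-3122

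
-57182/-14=4084 + 3/7 ≈ 4084.43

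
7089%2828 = 1433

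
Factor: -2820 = -1*2^2*3^1*5^1*47^1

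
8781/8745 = 2927/2915 ≈ 1.00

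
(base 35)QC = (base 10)922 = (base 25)1BM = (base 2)1110011010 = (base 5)12142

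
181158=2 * 90579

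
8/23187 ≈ 0.000345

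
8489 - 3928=4561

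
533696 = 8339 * 64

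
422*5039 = 2126458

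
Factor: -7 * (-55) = 5^1 * 7^1 * 11^1 = 385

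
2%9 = 2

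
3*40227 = 120681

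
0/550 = 0 = 0.00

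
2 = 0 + 2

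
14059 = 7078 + 6981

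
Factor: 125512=2^3*29^1*541^1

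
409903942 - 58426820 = 351477122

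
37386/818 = 18693/409 ≈ 45.70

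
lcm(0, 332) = 0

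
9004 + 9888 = 18892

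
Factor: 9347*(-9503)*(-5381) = 13^2*17^1*43^1*719^1*5381^1 = 477964855121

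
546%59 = 15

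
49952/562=88 + 248/281 ≈ 88.88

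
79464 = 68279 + 11185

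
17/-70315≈-0.000242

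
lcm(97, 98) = 9506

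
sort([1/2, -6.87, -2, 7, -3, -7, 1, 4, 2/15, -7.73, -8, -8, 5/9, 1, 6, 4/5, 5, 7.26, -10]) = [-10, -8, -8, -7.73, -7, -6.87, -3, -2, 2/15, 1/2, 5/9, 4/5, 1, 1, 4, 5, 6, 7, 7.26]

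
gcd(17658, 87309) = 981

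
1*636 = 636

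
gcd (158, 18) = 2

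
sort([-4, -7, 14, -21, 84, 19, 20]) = [-21, -7, -4, 14, 19, 20, 84]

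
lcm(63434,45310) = 317170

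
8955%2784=603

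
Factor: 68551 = 7^2*1399^1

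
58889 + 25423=84312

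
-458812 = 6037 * (-76)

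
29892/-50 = -597 - 21/25 = -597.84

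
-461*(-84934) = 39154574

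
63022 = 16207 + 46815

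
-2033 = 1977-4010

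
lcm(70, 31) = 2170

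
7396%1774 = 300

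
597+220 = 817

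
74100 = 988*75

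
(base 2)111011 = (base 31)1s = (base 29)21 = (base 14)43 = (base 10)59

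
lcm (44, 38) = 836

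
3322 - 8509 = -5187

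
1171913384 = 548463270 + 623450114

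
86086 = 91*946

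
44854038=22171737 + 22682301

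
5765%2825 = 115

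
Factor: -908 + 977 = 3^1 * 23^1 = 69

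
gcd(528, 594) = 66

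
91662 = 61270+30392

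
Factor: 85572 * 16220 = 2^4 * 3^2 * 5^1 * 811^1 * 2377^1 = 1387977840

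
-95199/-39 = 2441 = 2441.00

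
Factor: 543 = 3^1*181^1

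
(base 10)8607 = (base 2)10000110011111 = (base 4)2012133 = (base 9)12723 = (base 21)jai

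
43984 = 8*5498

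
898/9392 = 449/4696 ≈ 0.0956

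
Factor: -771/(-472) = 2^(-3)*3^1*59^(-1)*257^1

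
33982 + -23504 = 10478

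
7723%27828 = 7723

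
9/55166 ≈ 0.000163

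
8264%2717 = 113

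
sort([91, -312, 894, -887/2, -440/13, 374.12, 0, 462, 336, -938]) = [-938, -887/2, -312, -440/13, 0, 91, 336, 374.12, 462, 894]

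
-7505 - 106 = -7611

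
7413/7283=1 + 130/7283 ≈ 1.02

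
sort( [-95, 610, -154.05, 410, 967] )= [-154.05, -95, 410, 610, 967] 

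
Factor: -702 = -1*2^1*3^3*13^1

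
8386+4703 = 13089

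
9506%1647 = 1271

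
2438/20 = 121+9/10 = 121.90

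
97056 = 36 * 2696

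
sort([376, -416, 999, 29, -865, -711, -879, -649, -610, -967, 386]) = [-967, -879, -865, -711, -649, -610, -416, 29, 376, 386, 999]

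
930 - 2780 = -1850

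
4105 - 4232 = -127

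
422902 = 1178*359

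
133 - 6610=-6477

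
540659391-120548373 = 420111018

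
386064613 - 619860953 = -233796340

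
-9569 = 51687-61256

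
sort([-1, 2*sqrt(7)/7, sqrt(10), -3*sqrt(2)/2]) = [-3*sqrt(2)/2, -1, 2*sqrt(7)/7, sqrt(10)]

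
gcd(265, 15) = 5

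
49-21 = 28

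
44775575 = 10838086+33937489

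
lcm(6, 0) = 0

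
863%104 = 31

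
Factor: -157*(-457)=157^1*457^1=71749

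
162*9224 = 1494288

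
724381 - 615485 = 108896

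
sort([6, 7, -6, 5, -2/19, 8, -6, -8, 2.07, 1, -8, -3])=[-8, -8, -6, -6, -3, -2/19, 1, 2.07, 5, 6, 7, 8]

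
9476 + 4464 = 13940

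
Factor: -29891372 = -1*2^2*7^2*17^1*8971^1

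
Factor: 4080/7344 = 3^(-2)*5^1 = 5/9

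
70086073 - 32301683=37784390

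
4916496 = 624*7879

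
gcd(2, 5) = 1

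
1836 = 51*36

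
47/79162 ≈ 0.000594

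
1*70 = 70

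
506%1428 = 506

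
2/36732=1/18366 ≈ 0.0000544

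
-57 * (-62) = 3534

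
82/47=1 + 35/47 ≈ 1.74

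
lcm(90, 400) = 3600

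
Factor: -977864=-1*2^3*31^1*3943^1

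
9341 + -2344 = 6997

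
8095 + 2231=10326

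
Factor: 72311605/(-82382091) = -1*3^(-1)*5^1*11^(-1)*37^(-1)*109^(-1)*619^(-1)*14462321^1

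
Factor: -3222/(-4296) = 2^(-2) * 3^1 = 3/4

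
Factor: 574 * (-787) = -1 * 2^1 * 7^1 * 41^1 * 787^1 = -451738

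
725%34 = 11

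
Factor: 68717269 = 29^2*101^1*809^1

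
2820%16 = 4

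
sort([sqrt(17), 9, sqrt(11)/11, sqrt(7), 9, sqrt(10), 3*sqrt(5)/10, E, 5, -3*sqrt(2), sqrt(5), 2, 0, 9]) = [-3*sqrt(2), 0, sqrt(11)/11, 3*sqrt(5)/10, 2, sqrt(5), sqrt(7), E, sqrt(10), sqrt(17), 5, 9, 9, 9]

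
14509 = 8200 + 6309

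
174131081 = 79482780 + 94648301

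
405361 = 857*473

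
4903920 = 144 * 34055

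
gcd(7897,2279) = 53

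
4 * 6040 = 24160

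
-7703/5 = -1540 - 3/5 = -1540.60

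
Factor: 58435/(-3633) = -1*3^(-1)*5^1*7^(-1)*13^1*29^1*31^1*173^(-1) 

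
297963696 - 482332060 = -184368364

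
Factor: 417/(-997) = -1*3^1*139^1*997^(-1)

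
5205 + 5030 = 10235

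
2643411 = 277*9543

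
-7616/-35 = 1088/5 = 217.60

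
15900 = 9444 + 6456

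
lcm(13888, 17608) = 986048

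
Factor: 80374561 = 80374561^1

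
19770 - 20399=-629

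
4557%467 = 354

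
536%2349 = 536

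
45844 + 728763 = 774607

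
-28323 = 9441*(-3)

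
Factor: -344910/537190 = -1*3^1*11497^1*53719^(-1) = -34491/53719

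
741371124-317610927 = 423760197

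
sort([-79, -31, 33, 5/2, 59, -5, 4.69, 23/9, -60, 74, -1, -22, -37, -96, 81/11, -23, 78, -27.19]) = [-96, -79, -60, -37, -31, -27.19, -23, -22, -5, -1, 5/2, 23/9, 4.69, 81/11, 33, 59, 74, 78]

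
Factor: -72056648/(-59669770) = 2^2*5^(-1)*29^1*31^1*43^1*233^1*1039^(-1)*5743^(-1) = 36028324/29834885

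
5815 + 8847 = 14662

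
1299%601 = 97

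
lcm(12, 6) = 12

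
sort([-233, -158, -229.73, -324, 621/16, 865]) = [-324, -233, -229.73, -158, 621/16, 865]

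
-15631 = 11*(-1421)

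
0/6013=0=0.00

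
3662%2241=1421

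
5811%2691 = 429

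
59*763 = 45017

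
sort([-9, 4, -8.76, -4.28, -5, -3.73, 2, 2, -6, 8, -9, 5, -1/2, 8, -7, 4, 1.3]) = [-9, -9, -8.76, -7, -6, -5, -4.28, -3.73, -1/2, 1.3, 2, 2, 4, 4, 5, 8, 8]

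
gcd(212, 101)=1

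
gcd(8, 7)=1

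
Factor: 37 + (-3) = 2^1*17^1 = 34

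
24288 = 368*66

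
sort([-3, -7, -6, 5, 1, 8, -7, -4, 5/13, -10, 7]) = [-10, -7, -7, -6, -4, -3, 5/13, 1, 5, 7, 8]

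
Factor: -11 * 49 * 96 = -1 * 2^5 * 3^1 * 7^2 * 11^1 = -51744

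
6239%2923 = 393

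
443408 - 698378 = -254970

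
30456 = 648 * 47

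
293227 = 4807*61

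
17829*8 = 142632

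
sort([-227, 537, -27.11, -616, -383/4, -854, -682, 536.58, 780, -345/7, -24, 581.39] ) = [-854, -682, -616, -227, -383/4, -345/7, -27.11, -24, 536.58, 537, 581.39, 780] 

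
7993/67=119 + 20/67 ≈ 119.30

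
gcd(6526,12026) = 2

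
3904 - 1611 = 2293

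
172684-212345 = -39661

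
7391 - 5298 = 2093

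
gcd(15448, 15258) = 2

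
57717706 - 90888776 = -33171070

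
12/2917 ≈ 0.00411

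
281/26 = 10 + 21/26 ≈ 10.81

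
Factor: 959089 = 17^1*56417^1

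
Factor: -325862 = -1 * 2^1 * 61^1 * 2671^1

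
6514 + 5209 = 11723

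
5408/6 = 2704/3 ≈ 901.33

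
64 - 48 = 16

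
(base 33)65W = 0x1A4B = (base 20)GGB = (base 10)6731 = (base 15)1EDB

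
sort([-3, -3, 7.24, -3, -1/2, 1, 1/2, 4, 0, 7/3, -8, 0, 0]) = [-8, -3, -3, -3, -1/2, 0, 0, 0, 1/2, 1, 7/3, 4, 7.24]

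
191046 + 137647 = 328693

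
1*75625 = 75625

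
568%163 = 79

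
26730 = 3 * 8910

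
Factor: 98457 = 3^1 * 37^1 * 887^1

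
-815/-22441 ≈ 0.0363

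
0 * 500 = 0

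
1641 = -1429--3070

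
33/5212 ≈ 0.00633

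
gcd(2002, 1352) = 26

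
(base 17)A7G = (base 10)3025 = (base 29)3H9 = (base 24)561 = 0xBD1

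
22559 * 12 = 270708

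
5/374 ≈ 0.0134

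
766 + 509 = 1275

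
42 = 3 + 39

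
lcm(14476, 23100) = 1085700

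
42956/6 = 7159+1/3 ≈ 7159.33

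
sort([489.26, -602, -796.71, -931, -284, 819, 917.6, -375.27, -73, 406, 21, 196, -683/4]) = [-931, -796.71, -602, -375.27, -284, -683/4, -73, 21, 196, 406, 489.26, 819, 917.6]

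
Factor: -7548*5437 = -1*2^2*3^1*17^1*37^1*5437^1 = -41038476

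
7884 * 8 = 63072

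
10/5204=5/2602 ≈ 0.00192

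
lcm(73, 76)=5548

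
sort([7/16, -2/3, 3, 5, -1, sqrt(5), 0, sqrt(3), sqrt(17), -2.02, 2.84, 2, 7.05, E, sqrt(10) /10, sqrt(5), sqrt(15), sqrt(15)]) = [-2.02, -1, -2/3, 0, sqrt(10) /10, 7/16, sqrt(3), 2, sqrt(5), sqrt(5), E, 2.84, 3, sqrt(15), sqrt(15), sqrt(17), 5, 7.05]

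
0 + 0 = 0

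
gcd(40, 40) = 40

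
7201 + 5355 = 12556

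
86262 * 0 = 0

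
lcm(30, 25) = 150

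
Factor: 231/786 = 2^(-1)*7^1*11^1*131^(-1) = 77/262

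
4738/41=115 + 23/41 ≈ 115.56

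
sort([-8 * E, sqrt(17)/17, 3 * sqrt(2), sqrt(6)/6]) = [-8 * E, sqrt(17)/17, sqrt(6)/6, 3 * sqrt(2)]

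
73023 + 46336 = 119359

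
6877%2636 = 1605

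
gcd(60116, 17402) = 1582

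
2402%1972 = 430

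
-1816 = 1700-3516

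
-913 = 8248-9161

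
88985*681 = 60598785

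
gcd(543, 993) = 3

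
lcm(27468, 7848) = 54936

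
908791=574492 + 334299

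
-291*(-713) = 207483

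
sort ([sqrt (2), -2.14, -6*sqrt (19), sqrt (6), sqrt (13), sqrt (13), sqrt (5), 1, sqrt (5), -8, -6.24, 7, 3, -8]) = [-6*sqrt (19), -8, -8, -6.24, -2.14, 1, sqrt (2), sqrt (5), sqrt (5), sqrt (6), 3, sqrt (13), sqrt (13), 7]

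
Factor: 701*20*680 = 2^5*5^2*17^1*701^1 = 9533600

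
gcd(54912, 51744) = 1056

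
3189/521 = 6 + 63/521 ≈ 6.12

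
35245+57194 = 92439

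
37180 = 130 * 286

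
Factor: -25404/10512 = -1 * 2^(-2) * 3^(-1) * 29^1 = -29/12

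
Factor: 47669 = 73^1 * 653^1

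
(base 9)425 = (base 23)f2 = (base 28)cb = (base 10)347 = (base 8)533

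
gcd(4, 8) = 4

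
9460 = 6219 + 3241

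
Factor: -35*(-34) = 2^1*5^1*7^1*17^1 = 1190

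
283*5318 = 1504994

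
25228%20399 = 4829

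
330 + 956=1286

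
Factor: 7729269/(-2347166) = -1*2^(-1)*3^1*1173583^(-1)*2576423^1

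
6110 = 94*65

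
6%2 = 0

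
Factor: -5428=-1*2^2*23^1*59^1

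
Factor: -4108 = -1 * 2^2 * 13^1 * 79^1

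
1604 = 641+963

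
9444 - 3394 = 6050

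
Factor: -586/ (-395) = 2^1 * 5^ (-1) * 79^ (-1) * 293^1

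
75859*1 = 75859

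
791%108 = 35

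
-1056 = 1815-2871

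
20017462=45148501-25131039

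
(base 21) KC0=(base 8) 21560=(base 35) 7E7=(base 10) 9072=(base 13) 418B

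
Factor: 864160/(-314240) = -1*2^(-2)*11^1 = -11/4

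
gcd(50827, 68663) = 7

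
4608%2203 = 202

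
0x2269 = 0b10001001101001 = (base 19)157c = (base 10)8809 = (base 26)d0l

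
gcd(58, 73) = 1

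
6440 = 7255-815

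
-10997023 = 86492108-97489131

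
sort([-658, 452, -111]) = [-658, -111, 452]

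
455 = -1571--2026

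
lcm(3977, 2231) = 91471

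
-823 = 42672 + -43495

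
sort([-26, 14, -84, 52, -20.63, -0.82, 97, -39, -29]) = [-84, -39, -29, -26, -20.63, -0.82, 14, 52, 97]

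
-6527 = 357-6884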